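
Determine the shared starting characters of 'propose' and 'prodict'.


Compare from the start: 3 characters match: 'pro'. Mismatch at position 4: 'p' vs 'd'.

pro


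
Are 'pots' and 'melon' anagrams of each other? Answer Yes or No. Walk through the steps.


Sorted letters of 'pots': 'opst'
Sorted letters of 'melon': 'elmno'
They do not match.

No


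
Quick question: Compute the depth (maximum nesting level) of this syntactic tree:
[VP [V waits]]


Count bracket nesting levels:
'[' at pos 0: depth = 1
'[' at pos 4: depth = 2
Maximum depth reached: 2

2


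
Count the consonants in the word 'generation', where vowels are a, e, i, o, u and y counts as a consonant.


Consonants in 'generation': g, n, r, t, n = 5 consonants.

5


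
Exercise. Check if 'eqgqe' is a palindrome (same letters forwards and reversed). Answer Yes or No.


Forward: 'eqgqe'
Reversed: 'eqgqe'
They are identical.

Yes


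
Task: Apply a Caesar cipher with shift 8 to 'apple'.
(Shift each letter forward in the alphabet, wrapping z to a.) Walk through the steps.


Shift each letter by 8: a -> i, p -> x, p -> x, l -> t, e -> m. Result: 'ixxtm'.

ixxtm


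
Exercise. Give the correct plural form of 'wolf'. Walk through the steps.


Apply rule: Change -f to -ves. 'wolf' becomes 'wolves'.

wolves


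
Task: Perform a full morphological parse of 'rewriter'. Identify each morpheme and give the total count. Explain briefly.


Step 1: Identify prefix: 're' (meaning: again)
Step 2: Identify root: 'write'
Step 3: Identify suffix(es): 'er'
Decomposition: re- (prefix: again) + write (root) + -er (suffix: one who)
Total morphemes: 3

3 morphemes (re- (prefix: again) + write (root) + -er (suffix: one who))


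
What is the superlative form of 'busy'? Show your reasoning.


Apply superlative formation (consonant + y: change y to i, add -est): 'busy' -> 'busiest'.

busiest


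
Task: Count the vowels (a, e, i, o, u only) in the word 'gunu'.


Vowels in 'gunu': u, u = 2 vowels.

2


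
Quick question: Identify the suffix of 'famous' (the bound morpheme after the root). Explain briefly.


The word 'famous' = 'fame' (root) + '-ous' (suffix). The suffix is '-ous'.

ous


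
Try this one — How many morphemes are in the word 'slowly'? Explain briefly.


Decomposition: slow (root) + -ly (suffix) = 2 morpheme(s)

2 morphemes


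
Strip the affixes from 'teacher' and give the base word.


Remove suffix '-er' from 'teacher' to get root 'teach'.

teach


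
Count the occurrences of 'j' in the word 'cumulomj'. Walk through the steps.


Letter 'j' in 'cumulomj': found at position(s) 8 = 1 occurrence(s).

1


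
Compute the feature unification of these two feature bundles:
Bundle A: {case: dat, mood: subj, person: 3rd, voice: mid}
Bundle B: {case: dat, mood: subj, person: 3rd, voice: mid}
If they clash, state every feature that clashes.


Compare features:
case: A=dat vs B=dat -> unified: dat
mood: A=subj vs B=subj -> unified: subj
person: A=3rd vs B=3rd -> unified: 3rd
voice: A=mid vs B=mid -> unified: mid
No clashes found.

Unified: {case: dat, mood: subj, person: 3rd, voice: mid}


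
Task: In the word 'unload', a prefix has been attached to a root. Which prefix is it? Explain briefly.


The word 'unload' = 'un' (prefix) + 'load' (root). The prefix is 'un'.

un


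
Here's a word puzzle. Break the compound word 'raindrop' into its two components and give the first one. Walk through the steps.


Split 'raindrop' into 'rain' + 'drop'. The first part is 'rain'.

rain


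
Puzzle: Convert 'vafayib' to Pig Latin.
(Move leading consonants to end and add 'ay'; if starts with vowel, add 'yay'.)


'vafayib': move consonant cluster 'v' to end and add 'ay': 'afayibvay'.

afayibvay


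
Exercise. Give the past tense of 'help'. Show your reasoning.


Apply rule: Add -ed. 'help' becomes 'helped'.

helped


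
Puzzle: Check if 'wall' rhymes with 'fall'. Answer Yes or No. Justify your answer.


Rime (stressed vowel + following sounds) of 'wall': -all = /ɔːl/
Rime of 'fall': -all = /ɔːl/
/ɔːl/ and /ɔːl/ are the same ending sound, so the words rhyme.

Yes


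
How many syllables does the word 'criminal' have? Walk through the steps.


Break 'criminal' into syllables: crim-i-nal -> crim | i | nal = 3 syllables

3 syllables


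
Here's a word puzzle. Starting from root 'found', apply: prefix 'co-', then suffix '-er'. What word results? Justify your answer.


Step 1: Add prefix 'co-' to 'found' = 'cofound'
Step 2: Add suffix '-er' to 'cofound' = 'cofounder'

cofounder


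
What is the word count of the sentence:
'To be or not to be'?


Split into words: To | be | or | not | to | be = 6 words.

6


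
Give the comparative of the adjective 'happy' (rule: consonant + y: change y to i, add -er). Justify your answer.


Apply comparative formation (consonant + y: change y to i, add -er): 'happy' -> 'happier'.

happier


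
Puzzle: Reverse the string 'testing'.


Reverse 'testing' character by character: 'gnitset'.

gnitset


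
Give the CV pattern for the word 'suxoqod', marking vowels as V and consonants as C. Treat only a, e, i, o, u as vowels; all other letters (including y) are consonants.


Letter mapping: s = C, u = V, x = C, o = V, q = C, o = V, d = C.

CVCVCVC


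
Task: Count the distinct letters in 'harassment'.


Unique letters in 'harassment': {a, e, h, m, n, r, s, t} = 8 distinct letters.

8


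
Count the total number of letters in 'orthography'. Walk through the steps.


Spell out 'orthography' and number each letter: o(1), r(2), t(3), h(4), o(5), g(6), r(7), a(8), p(9), h(10), y(11). Total: 11 letters.

11


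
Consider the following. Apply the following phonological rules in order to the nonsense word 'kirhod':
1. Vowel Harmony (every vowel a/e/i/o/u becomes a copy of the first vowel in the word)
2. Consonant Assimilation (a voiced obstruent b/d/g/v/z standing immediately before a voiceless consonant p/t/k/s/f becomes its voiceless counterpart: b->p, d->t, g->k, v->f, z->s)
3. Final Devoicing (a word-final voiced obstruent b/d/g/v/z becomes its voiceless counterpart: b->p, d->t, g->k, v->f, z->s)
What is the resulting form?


Starting form: 'kirhod'
Rule 1: Vowel Harmony: all vowels become 'i' (matching first vowel). 'kirhod' -> 'kirhid'
Rule 2: Consonant Assimilation: no voiced obstruent (b/d/g/v/z) stands immediately before a voiceless consonant (p/t/k/s/f). No change.
Rule 3: Final Devoicing: word-final voiced obstruent 'd' becomes voiceless 't'. 'kirhid' -> 'kirhit'
Final form: 'kirhit'

kirhit


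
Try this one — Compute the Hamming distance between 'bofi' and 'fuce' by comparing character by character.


Alignment:
Position 1: 'b' vs 'f' = DIFFER
Position 2: 'o' vs 'u' = DIFFER
Position 3: 'f' vs 'c' = DIFFER
Position 4: 'i' vs 'e' = DIFFER
Total differences: 4

4


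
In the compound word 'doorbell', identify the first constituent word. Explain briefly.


Split 'doorbell' into 'door' + 'bell'. The first part is 'door'.

door


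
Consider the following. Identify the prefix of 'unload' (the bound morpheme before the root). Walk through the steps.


The word 'unload' = 'un' (prefix) + 'load' (root). The prefix is 'un'.

un


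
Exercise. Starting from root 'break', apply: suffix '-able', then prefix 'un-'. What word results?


Step 1: Add suffix '-able' to 'break' = 'breakable'
Step 2: Add prefix 'un-' to 'breakable' = 'unbreakable'

unbreakable


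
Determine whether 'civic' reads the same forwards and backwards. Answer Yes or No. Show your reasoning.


Forward: 'civic'
Reversed: 'civic'
They are identical.

Yes


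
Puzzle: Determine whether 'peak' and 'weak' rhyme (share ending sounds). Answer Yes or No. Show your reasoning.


Rime (stressed vowel + following sounds) of 'peak': -eak = /iːk/
Rime of 'weak': -eak = /iːk/
/iːk/ and /iːk/ are the same ending sound, so the words rhyme.

Yes


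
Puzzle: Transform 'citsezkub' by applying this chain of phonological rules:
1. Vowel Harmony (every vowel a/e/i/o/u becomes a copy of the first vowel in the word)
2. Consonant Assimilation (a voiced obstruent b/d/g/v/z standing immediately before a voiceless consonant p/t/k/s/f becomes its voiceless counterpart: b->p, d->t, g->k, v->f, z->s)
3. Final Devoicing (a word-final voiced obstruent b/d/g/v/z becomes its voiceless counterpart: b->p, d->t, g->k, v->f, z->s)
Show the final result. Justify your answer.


Starting form: 'citsezkub'
Rule 1: Vowel Harmony: all vowels become 'i' (matching first vowel). 'citsezkub' -> 'citsizkib'
Rule 2: Consonant Assimilation: voiced obstruent before voiceless consonant becomes voiceless ('zk' -> 'sk'). 'citsizkib' -> 'citsiskib'
Rule 3: Final Devoicing: word-final voiced obstruent 'b' becomes voiceless 'p'. 'citsiskib' -> 'citsiskip'
Final form: 'citsiskip'

citsiskip


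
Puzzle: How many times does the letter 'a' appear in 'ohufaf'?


Letter 'a' in 'ohufaf': found at position(s) 5 = 1 occurrence(s).

1


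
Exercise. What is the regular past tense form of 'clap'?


Apply rule: Double final consonant and add -ed. 'clap' becomes 'clapped'.

clapped


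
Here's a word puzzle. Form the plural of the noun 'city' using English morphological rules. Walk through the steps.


Apply rule: Change -y to -ies (consonant + y). 'city' becomes 'cities'.

cities


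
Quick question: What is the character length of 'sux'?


Spell out 'sux' and number each letter: s(1), u(2), x(3). Total: 3 letters.

3


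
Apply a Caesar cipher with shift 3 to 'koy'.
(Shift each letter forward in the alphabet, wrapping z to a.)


Shift each letter by 3: k -> n, o -> r, y -> b. Result: 'nrb'.

nrb


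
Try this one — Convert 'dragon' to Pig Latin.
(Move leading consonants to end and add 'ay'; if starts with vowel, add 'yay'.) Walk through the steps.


'dragon': move consonant cluster 'dr' to end and add 'ay': 'agondray'.

agondray


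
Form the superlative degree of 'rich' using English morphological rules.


Apply superlative formation (add -est): 'rich' -> 'richest'.

richest


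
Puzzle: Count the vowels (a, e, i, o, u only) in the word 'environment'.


Vowels in 'environment': e, i, o, e = 4 vowels.

4


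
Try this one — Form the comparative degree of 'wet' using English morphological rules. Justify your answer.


Apply comparative formation (double final consonant, add -er): 'wet' -> 'wetter'.

wetter


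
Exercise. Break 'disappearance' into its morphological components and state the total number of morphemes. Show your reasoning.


Step 1: Identify prefix: 'dis' (meaning: not/apart)
Step 2: Identify root: 'appear'
Step 3: Identify suffix(es): 'ance'
Decomposition: dis- (prefix: not/apart) + appear (root) + -ance (suffix: state/act)
Total morphemes: 3

3 morphemes (dis- (prefix: not/apart) + appear (root) + -ance (suffix: state/act))


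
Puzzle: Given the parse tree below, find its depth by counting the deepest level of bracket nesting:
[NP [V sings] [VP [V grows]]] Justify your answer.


Count bracket nesting levels:
'[' at pos 0: depth = 1
'[' at pos 4: depth = 2
'[' at pos 14: depth = 2
'[' at pos 18: depth = 3
Maximum depth reached: 3

3


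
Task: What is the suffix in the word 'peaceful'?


The word 'peaceful' = 'peace' (root) + '-ful' (suffix). The suffix is '-ful'.

ful


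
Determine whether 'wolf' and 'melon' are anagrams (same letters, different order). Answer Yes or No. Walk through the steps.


Sorted letters of 'wolf': 'flow'
Sorted letters of 'melon': 'elmno'
They do not match.

No


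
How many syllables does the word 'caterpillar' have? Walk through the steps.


Break 'caterpillar' into syllables: cat-er-pil-lar -> cat | er | pil | lar = 4 syllables

4 syllables


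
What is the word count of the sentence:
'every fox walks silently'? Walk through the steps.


Split into words: every | fox | walks | silently = 4 words.

4


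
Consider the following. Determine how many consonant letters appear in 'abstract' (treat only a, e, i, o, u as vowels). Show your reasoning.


Consonants in 'abstract': b, s, t, r, c, t = 6 consonants.

6


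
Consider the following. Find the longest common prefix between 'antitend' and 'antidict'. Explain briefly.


Compare from the start: 4 characters match: 'anti'. Mismatch at position 5: 't' vs 'd'.

anti


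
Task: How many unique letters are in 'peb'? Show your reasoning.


Unique letters in 'peb': {b, e, p} = 3 distinct letters.

3


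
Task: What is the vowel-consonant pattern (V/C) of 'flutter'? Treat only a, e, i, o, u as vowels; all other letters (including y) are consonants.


Letter mapping: f = C, l = C, u = V, t = C, t = C, e = V, r = C.

CCVCCVC


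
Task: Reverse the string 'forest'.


Reverse 'forest' character by character: 'tserof'.

tserof


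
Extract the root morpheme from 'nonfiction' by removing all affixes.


Remove prefix 'non' from 'nonfiction' to get root 'fiction'.

fiction


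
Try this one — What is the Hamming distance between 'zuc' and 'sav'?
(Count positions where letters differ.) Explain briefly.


Alignment:
Position 1: 'z' vs 's' = DIFFER
Position 2: 'u' vs 'a' = DIFFER
Position 3: 'c' vs 'v' = DIFFER
Total differences: 3

3


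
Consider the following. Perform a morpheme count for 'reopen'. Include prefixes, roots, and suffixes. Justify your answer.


Decomposition: re- (prefix) + open (root) = 2 morpheme(s)

2 morphemes


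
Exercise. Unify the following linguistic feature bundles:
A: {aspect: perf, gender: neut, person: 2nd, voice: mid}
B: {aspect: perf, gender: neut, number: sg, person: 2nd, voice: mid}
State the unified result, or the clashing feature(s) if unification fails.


Compare features:
aspect: A=perf vs B=perf -> unified: perf
gender: A=neut vs B=neut -> unified: neut
number: A=_ vs B=sg -> unified: sg
person: A=2nd vs B=2nd -> unified: 2nd
voice: A=mid vs B=mid -> unified: mid
No clashes found.

Unified: {aspect: perf, gender: neut, number: sg, person: 2nd, voice: mid}


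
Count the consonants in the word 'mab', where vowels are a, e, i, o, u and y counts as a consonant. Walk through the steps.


Consonants in 'mab': m, b = 2 consonants.

2


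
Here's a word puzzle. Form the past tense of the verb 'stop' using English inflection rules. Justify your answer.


Apply rule: Double final consonant and add -ed. 'stop' becomes 'stopped'.

stopped


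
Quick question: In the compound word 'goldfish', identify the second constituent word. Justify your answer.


Split 'goldfish' into 'gold' + 'fish'. The second part is 'fish'.

fish


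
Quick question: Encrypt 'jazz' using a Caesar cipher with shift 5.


Shift each letter by 5: j -> o, a -> f, z -> e, z -> e. Result: 'ofee'.

ofee


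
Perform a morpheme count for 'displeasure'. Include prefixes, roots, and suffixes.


Decomposition: dis- (prefix) + please (root) + -ure (suffix) = 3 morpheme(s)

3 morphemes


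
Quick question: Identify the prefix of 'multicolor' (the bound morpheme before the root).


The word 'multicolor' = 'multi' (prefix) + 'color' (root). The prefix is 'multi'.

multi


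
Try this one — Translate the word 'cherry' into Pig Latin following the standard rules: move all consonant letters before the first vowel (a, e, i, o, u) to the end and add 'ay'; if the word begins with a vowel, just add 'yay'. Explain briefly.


'cherry': move consonant cluster 'ch' to end and add 'ay': 'errychay'.

errychay


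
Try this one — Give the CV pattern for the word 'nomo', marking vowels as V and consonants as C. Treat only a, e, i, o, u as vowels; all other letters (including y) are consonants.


Letter mapping: n = C, o = V, m = C, o = V.

CVCV


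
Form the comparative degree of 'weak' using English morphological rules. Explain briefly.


Apply comparative formation (add -er): 'weak' -> 'weaker'.

weaker


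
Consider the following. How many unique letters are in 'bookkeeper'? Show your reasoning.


Unique letters in 'bookkeeper': {b, e, k, o, p, r} = 6 distinct letters.

6


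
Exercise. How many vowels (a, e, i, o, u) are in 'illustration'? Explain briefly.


Vowels in 'illustration': i, u, a, i, o = 5 vowels.

5


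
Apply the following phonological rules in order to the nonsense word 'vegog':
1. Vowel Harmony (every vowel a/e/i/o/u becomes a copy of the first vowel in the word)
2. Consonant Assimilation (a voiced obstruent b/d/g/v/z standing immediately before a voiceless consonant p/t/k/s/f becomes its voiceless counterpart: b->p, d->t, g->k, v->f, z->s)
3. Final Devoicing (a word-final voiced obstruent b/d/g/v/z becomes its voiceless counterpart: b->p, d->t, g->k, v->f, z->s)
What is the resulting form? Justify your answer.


Starting form: 'vegog'
Rule 1: Vowel Harmony: all vowels become 'e' (matching first vowel). 'vegog' -> 'vegeg'
Rule 2: Consonant Assimilation: no voiced obstruent (b/d/g/v/z) stands immediately before a voiceless consonant (p/t/k/s/f). No change.
Rule 3: Final Devoicing: word-final voiced obstruent 'g' becomes voiceless 'k'. 'vegeg' -> 'vegek'
Final form: 'vegek'

vegek


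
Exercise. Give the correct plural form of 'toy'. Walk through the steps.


Apply rule: Add -s. 'toy' becomes 'toys'.

toys


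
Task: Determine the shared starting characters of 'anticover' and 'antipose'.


Compare from the start: 4 characters match: 'anti'. Mismatch at position 5: 'c' vs 'p'.

anti


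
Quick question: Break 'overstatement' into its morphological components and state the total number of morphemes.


Step 1: Identify prefix: 'over' (meaning: excessively)
Step 2: Identify root: 'state'
Step 3: Identify suffix(es): 'ment'
Decomposition: over- (prefix: excessively) + state (root) + -ment (suffix: action/result)
Total morphemes: 3

3 morphemes (over- (prefix: excessively) + state (root) + -ment (suffix: action/result))


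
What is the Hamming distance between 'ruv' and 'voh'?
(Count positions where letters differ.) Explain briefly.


Alignment:
Position 1: 'r' vs 'v' = DIFFER
Position 2: 'u' vs 'o' = DIFFER
Position 3: 'v' vs 'h' = DIFFER
Total differences: 3

3


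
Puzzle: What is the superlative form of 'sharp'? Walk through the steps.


Apply superlative formation (add -est): 'sharp' -> 'sharpest'.

sharpest


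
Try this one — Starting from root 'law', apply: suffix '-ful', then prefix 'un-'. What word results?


Step 1: Add suffix '-ful' to 'law' = 'lawful'
Step 2: Add prefix 'un-' to 'lawful' = 'unlawful'

unlawful


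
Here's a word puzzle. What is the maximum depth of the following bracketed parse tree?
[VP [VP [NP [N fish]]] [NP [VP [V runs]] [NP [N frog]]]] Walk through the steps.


Count bracket nesting levels:
'[' at pos 0: depth = 1
'[' at pos 4: depth = 2
'[' at pos 8: depth = 3
'[' at pos 12: depth = 4
'[' at pos 23: depth = 2
'[' at pos 27: depth = 3
'[' at pos 31: depth = 4
'[' at pos 41: depth = 3
'[' at pos 45: depth = 4
Maximum depth reached: 4

4


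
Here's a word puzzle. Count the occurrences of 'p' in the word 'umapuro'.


Letter 'p' in 'umapuro': found at position(s) 4 = 1 occurrence(s).

1


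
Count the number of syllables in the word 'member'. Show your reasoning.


Break 'member' into syllables: mem-ber -> mem | ber = 2 syllables

2 syllables


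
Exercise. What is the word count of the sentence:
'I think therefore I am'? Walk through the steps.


Split into words: I | think | therefore | I | am = 5 words.

5


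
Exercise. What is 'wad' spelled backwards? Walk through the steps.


Reverse 'wad' character by character: 'daw'.

daw


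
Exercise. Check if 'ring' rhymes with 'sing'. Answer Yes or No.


Rime (stressed vowel + following sounds) of 'ring': -ing = /ɪŋ/
Rime of 'sing': -ing = /ɪŋ/
/ɪŋ/ and /ɪŋ/ are the same ending sound, so the words rhyme.

Yes


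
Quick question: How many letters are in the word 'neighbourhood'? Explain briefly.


Spell out 'neighbourhood' and number each letter: n(1), e(2), i(3), g(4), h(5), b(6), o(7), u(8), r(9), h(10), o(11), o(12), d(13). Total: 13 letters.

13


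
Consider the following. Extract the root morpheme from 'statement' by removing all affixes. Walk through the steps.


Remove suffix '-ment' from 'statement' to get root 'state'.

state


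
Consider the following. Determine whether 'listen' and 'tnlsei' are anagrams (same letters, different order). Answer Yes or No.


Sorted letters of 'listen': 'eilnst'
Sorted letters of 'tnlsei': 'eilnst'
They match.

Yes


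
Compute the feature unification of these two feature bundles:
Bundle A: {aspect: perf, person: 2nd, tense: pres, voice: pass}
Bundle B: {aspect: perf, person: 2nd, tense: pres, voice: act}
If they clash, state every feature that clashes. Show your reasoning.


Compare features:
aspect: A=perf vs B=perf -> unified: perf
person: A=2nd vs B=2nd -> unified: 2nd
tense: A=pres vs B=pres -> unified: pres
voice: A=pass vs B=act -> CLASH
Clash detected on feature 'voice' (pass vs act); unification fails.

CLASH on 'voice' (pass vs act)


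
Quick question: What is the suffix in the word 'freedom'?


The word 'freedom' = 'free' (root) + '-dom' (suffix). The suffix is '-dom'.

dom


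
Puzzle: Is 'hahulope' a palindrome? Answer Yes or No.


Forward: 'hahulope'
Reversed: 'epoluhah'
They differ.

No


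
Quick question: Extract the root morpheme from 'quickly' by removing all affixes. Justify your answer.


Remove suffix '-ly' from 'quickly' to get root 'quick'.

quick


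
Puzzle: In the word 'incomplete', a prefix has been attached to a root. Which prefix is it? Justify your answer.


The word 'incomplete' = 'in' (prefix) + 'complete' (root). The prefix is 'in'.

in


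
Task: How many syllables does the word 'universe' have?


Break 'universe' into syllables: u-ni-verse -> u | ni | verse = 3 syllables

3 syllables


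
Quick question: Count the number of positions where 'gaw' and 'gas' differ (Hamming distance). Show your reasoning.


Alignment:
Position 1: 'g' vs 'g' = match
Position 2: 'a' vs 'a' = match
Position 3: 'w' vs 's' = DIFFER
Total differences: 1

1


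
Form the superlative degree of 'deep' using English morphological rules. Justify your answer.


Apply superlative formation (add -est): 'deep' -> 'deepest'.

deepest


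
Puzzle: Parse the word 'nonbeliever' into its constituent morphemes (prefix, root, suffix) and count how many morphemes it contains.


Step 1: Identify prefix: 'non' (meaning: not)
Step 2: Identify root: 'believe'
Step 3: Identify suffix(es): 'er'
Decomposition: non- (prefix: not) + believe (root) + -er (suffix: one who)
Total morphemes: 3

3 morphemes (non- (prefix: not) + believe (root) + -er (suffix: one who))


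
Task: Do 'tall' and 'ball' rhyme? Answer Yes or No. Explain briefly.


Rime (stressed vowel + following sounds) of 'tall': -all = /ɔːl/
Rime of 'ball': -all = /ɔːl/
/ɔːl/ and /ɔːl/ are the same ending sound, so the words rhyme.

Yes


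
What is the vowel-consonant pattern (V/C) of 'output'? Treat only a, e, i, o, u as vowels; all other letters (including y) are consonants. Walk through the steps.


Letter mapping: o = V, u = V, t = C, p = C, u = V, t = C.

VVCCVC


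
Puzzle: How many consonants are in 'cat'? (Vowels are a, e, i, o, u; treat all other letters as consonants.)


Consonants in 'cat': c, t = 2 consonants.

2


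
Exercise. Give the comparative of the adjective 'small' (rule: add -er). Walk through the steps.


Apply comparative formation (add -er): 'small' -> 'smaller'.

smaller


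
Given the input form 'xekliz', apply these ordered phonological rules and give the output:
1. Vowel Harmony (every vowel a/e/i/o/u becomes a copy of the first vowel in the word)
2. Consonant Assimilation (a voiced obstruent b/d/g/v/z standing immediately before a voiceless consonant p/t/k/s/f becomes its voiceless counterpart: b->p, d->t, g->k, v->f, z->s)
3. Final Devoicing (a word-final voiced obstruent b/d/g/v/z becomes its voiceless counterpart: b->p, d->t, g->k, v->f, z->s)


Starting form: 'xekliz'
Rule 1: Vowel Harmony: all vowels become 'e' (matching first vowel). 'xekliz' -> 'xeklez'
Rule 2: Consonant Assimilation: no voiced obstruent (b/d/g/v/z) stands immediately before a voiceless consonant (p/t/k/s/f). No change.
Rule 3: Final Devoicing: word-final voiced obstruent 'z' becomes voiceless 's'. 'xeklez' -> 'xekles'
Final form: 'xekles'

xekles


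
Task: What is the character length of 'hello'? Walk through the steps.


Spell out 'hello' and number each letter: h(1), e(2), l(3), l(4), o(5). Total: 5 letters.

5


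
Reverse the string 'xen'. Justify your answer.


Reverse 'xen' character by character: 'nex'.

nex


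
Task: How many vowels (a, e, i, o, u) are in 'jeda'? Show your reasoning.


Vowels in 'jeda': e, a = 2 vowels.

2


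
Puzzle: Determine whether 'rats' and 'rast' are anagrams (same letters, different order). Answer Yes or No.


Sorted letters of 'rats': 'arst'
Sorted letters of 'rast': 'arst'
They match.

Yes


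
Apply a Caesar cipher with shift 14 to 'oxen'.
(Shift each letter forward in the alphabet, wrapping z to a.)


Shift each letter by 14: o -> c, x -> l, e -> s, n -> b. Result: 'clsb'.

clsb


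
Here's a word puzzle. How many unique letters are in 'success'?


Unique letters in 'success': {c, e, s, u} = 4 distinct letters.

4


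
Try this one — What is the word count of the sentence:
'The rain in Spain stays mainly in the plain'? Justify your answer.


Split into words: The | rain | in | Spain | stays | mainly | in | the | plain = 9 words.

9


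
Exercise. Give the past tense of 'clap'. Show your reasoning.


Apply rule: Double final consonant and add -ed. 'clap' becomes 'clapped'.

clapped


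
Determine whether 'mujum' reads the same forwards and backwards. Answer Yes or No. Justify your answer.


Forward: 'mujum'
Reversed: 'mujum'
They are identical.

Yes


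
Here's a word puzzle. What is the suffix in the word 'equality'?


The word 'equality' = 'equal' (root) + '-ity' (suffix). The suffix is '-ity'.

ity


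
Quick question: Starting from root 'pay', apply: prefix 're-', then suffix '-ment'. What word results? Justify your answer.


Step 1: Add prefix 're-' to 'pay' = 'repay'
Step 2: Add suffix '-ment' to 'repay' = 'repayment'

repayment


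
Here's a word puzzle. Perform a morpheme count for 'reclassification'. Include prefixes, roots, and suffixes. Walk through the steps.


Decomposition: re- (prefix) + class (root) + -ify (suffix) + -ation (suffix) = 4 morpheme(s)

4 morphemes


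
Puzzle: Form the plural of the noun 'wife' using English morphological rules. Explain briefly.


Apply rule: Change -fe to -ves. 'wife' becomes 'wives'.

wives


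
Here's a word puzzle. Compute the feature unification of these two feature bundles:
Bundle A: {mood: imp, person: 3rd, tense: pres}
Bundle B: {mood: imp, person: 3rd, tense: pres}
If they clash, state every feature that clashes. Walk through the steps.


Compare features:
mood: A=imp vs B=imp -> unified: imp
person: A=3rd vs B=3rd -> unified: 3rd
tense: A=pres vs B=pres -> unified: pres
No clashes found.

Unified: {mood: imp, person: 3rd, tense: pres}


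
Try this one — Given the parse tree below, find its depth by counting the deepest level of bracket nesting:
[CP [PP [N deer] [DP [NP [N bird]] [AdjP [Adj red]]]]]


Count bracket nesting levels:
'[' at pos 0: depth = 1
'[' at pos 4: depth = 2
'[' at pos 8: depth = 3
'[' at pos 17: depth = 3
'[' at pos 21: depth = 4
'[' at pos 25: depth = 5
'[' at pos 35: depth = 4
'[' at pos 41: depth = 5
Maximum depth reached: 5

5


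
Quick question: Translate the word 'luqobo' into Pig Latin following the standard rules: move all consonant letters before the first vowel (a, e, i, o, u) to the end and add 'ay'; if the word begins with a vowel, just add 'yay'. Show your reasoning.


'luqobo': move consonant cluster 'l' to end and add 'ay': 'uqobolay'.

uqobolay


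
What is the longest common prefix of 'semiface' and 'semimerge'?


Compare from the start: 4 characters match: 'semi'. Mismatch at position 5: 'f' vs 'm'.

semi


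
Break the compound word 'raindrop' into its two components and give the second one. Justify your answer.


Split 'raindrop' into 'rain' + 'drop'. The second part is 'drop'.

drop


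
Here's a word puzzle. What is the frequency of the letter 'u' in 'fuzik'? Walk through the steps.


Letter 'u' in 'fuzik': found at position(s) 2 = 1 occurrence(s).

1


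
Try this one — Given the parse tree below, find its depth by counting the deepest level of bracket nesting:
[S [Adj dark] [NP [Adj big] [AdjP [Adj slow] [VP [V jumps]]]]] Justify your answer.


Count bracket nesting levels:
'[' at pos 0: depth = 1
'[' at pos 3: depth = 2
'[' at pos 14: depth = 2
'[' at pos 18: depth = 3
'[' at pos 28: depth = 3
'[' at pos 34: depth = 4
'[' at pos 45: depth = 4
'[' at pos 49: depth = 5
Maximum depth reached: 5

5


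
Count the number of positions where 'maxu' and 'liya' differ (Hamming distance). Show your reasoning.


Alignment:
Position 1: 'm' vs 'l' = DIFFER
Position 2: 'a' vs 'i' = DIFFER
Position 3: 'x' vs 'y' = DIFFER
Position 4: 'u' vs 'a' = DIFFER
Total differences: 4

4


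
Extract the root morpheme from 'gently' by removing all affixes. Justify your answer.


Remove suffix '-ly' from 'gently' to get root 'gentle'.

gentle


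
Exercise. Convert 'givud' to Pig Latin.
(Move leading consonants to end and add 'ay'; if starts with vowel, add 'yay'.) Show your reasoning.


'givud': move consonant cluster 'g' to end and add 'ay': 'ivudgay'.

ivudgay


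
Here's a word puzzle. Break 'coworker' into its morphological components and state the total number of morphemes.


Step 1: Identify prefix: 'co' (meaning: together)
Step 2: Identify root: 'work'
Step 3: Identify suffix(es): 'er'
Decomposition: co- (prefix: together) + work (root) + -er (suffix: one who)
Total morphemes: 3

3 morphemes (co- (prefix: together) + work (root) + -er (suffix: one who))


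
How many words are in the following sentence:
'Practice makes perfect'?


Split into words: Practice | makes | perfect = 3 words.

3


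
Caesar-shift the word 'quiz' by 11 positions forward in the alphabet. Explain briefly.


Shift each letter by 11: q -> b, u -> f, i -> t, z -> k. Result: 'bftk'.

bftk


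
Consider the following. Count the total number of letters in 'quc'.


Spell out 'quc' and number each letter: q(1), u(2), c(3). Total: 3 letters.

3


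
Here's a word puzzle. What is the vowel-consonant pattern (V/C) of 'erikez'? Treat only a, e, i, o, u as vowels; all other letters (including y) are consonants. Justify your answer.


Letter mapping: e = V, r = C, i = V, k = C, e = V, z = C.

VCVCVC


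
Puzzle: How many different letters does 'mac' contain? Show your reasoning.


Unique letters in 'mac': {a, c, m} = 3 distinct letters.

3


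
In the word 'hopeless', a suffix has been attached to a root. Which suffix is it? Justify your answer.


The word 'hopeless' = 'hope' (root) + '-less' (suffix). The suffix is '-less'.

less


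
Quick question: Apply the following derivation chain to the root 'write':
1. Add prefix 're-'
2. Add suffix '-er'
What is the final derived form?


Step 1: Add prefix 're-' to 'write' = 'rewrite'
Step 2: Add suffix '-er' to 'rewrite' = 'rewriter'

rewriter


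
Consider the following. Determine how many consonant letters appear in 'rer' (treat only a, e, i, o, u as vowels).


Consonants in 'rer': r, r = 2 consonants.

2


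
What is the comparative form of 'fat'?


Apply comparative formation (double final consonant, add -er): 'fat' -> 'fatter'.

fatter


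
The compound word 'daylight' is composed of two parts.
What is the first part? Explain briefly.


Split 'daylight' into 'day' + 'light'. The first part is 'day'.

day


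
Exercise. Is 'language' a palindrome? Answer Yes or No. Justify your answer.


Forward: 'language'
Reversed: 'egaugnal'
They differ.

No


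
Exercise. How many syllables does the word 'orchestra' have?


Break 'orchestra' into syllables: or-ches-tra -> or | ches | tra = 3 syllables

3 syllables


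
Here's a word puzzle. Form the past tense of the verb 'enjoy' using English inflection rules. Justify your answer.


Apply rule: Add -ed. 'enjoy' becomes 'enjoyed'.

enjoyed


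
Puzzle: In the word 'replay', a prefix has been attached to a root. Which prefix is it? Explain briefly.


The word 'replay' = 're' (prefix) + 'play' (root). The prefix is 're'.

re


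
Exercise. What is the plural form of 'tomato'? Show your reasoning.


Apply rule: Add -es (consonant + o). 'tomato' becomes 'tomatoes'.

tomatoes


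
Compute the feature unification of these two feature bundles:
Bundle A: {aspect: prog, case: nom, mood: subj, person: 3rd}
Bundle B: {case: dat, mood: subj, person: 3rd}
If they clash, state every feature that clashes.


Compare features:
aspect: A=prog vs B=_ -> unified: prog
case: A=nom vs B=dat -> CLASH
mood: A=subj vs B=subj -> unified: subj
person: A=3rd vs B=3rd -> unified: 3rd
Clash detected on feature 'case' (nom vs dat); unification fails.

CLASH on 'case' (nom vs dat)


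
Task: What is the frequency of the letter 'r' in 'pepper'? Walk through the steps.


Letter 'r' in 'pepper': found at position(s) 6 = 1 occurrence(s).

1


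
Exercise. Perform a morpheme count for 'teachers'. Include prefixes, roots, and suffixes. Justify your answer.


Decomposition: teach (root) + -er (suffix) + -s (plural) = 3 morpheme(s)

3 morphemes


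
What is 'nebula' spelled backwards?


Reverse 'nebula' character by character: 'aluben'.

aluben


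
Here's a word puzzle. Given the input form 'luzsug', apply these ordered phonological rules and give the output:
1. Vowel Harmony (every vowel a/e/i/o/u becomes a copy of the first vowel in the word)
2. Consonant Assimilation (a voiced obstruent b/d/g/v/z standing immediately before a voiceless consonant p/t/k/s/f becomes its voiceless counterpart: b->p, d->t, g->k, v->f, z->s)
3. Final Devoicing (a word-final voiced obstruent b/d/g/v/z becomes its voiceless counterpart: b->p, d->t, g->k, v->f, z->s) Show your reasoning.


Starting form: 'luzsug'
Rule 1: Vowel Harmony: all vowels already match. No change.
Rule 2: Consonant Assimilation: voiced obstruent before voiceless consonant becomes voiceless ('zs' -> 'ss'). 'luzsug' -> 'lussug'
Rule 3: Final Devoicing: word-final voiced obstruent 'g' becomes voiceless 'k'. 'lussug' -> 'lussuk'
Final form: 'lussuk'

lussuk


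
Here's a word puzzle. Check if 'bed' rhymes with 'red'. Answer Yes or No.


Rime (stressed vowel + following sounds) of 'bed': -ed = /ɛd/
Rime of 'red': -ed = /ɛd/
/ɛd/ and /ɛd/ are the same ending sound, so the words rhyme.

Yes


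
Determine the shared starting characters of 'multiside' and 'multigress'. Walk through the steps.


Compare from the start: 5 characters match: 'multi'. Mismatch at position 6: 's' vs 'g'.

multi


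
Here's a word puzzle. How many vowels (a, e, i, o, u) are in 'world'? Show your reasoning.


Vowels in 'world': o = 1 vowels.

1


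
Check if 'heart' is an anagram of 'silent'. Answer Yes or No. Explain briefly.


Sorted letters of 'heart': 'aehrt'
Sorted letters of 'silent': 'eilnst'
They do not match.

No


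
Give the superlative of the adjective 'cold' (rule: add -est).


Apply superlative formation (add -est): 'cold' -> 'coldest'.

coldest


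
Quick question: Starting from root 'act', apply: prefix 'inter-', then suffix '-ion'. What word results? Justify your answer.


Step 1: Add prefix 'inter-' to 'act' = 'interact'
Step 2: Add suffix '-ion' to 'interact' = 'interaction'

interaction


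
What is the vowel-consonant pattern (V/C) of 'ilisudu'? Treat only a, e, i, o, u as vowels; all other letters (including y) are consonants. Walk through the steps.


Letter mapping: i = V, l = C, i = V, s = C, u = V, d = C, u = V.

VCVCVCV


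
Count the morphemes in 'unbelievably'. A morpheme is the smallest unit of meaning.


Decomposition: un- (prefix) + believe (root) + -able (suffix) + -ly (suffix) = 4 morpheme(s)

4 morphemes


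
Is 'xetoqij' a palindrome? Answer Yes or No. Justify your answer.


Forward: 'xetoqij'
Reversed: 'jiqotex'
They differ.

No


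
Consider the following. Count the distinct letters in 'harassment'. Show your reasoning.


Unique letters in 'harassment': {a, e, h, m, n, r, s, t} = 8 distinct letters.

8


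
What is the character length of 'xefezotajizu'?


Spell out 'xefezotajizu' and number each letter: x(1), e(2), f(3), e(4), z(5), o(6), t(7), a(8), j(9), i(10), z(11), u(12). Total: 12 letters.

12


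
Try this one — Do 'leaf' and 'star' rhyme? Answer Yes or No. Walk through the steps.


Rime (stressed vowel + following sounds) of 'leaf': -eaf = /iːf/
Rime of 'star': -ar = /ɑːr/
/iːf/ and /ɑːr/ are different ending sounds, so the words do not rhyme.

No


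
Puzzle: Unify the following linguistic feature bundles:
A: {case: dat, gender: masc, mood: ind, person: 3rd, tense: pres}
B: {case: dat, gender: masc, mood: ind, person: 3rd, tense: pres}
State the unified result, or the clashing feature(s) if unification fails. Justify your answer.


Compare features:
case: A=dat vs B=dat -> unified: dat
gender: A=masc vs B=masc -> unified: masc
mood: A=ind vs B=ind -> unified: ind
person: A=3rd vs B=3rd -> unified: 3rd
tense: A=pres vs B=pres -> unified: pres
No clashes found.

Unified: {case: dat, gender: masc, mood: ind, person: 3rd, tense: pres}


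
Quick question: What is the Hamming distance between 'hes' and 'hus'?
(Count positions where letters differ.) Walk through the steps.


Alignment:
Position 1: 'h' vs 'h' = match
Position 2: 'e' vs 'u' = DIFFER
Position 3: 's' vs 's' = match
Total differences: 1

1


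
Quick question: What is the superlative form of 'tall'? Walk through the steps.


Apply superlative formation (add -est): 'tall' -> 'tallest'.

tallest


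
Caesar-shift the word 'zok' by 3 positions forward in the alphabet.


Shift each letter by 3: z -> c, o -> r, k -> n. Result: 'crn'.

crn


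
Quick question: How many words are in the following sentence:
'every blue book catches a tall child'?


Split into words: every | blue | book | catches | a | tall | child = 7 words.

7


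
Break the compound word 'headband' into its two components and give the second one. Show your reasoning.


Split 'headband' into 'head' + 'band'. The second part is 'band'.

band


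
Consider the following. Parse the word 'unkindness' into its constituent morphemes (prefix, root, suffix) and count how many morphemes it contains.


Step 1: Identify prefix: 'un' (meaning: not/reverse)
Step 2: Identify root: 'kind'
Step 3: Identify suffix(es): 'ness'
Decomposition: un- (prefix: not/reverse) + kind (root) + -ness (suffix: state of)
Total morphemes: 3

3 morphemes (un- (prefix: not/reverse) + kind (root) + -ness (suffix: state of))


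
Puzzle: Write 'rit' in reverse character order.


Reverse 'rit' character by character: 'tir'.

tir


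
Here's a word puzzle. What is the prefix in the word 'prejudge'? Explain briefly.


The word 'prejudge' = 'pre' (prefix) + 'judge' (root). The prefix is 'pre'.

pre


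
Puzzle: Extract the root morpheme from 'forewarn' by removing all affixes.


Remove prefix 'fore' from 'forewarn' to get root 'warn'.

warn


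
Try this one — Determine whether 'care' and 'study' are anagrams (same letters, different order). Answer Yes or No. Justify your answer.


Sorted letters of 'care': 'acer'
Sorted letters of 'study': 'dstuy'
They do not match.

No
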